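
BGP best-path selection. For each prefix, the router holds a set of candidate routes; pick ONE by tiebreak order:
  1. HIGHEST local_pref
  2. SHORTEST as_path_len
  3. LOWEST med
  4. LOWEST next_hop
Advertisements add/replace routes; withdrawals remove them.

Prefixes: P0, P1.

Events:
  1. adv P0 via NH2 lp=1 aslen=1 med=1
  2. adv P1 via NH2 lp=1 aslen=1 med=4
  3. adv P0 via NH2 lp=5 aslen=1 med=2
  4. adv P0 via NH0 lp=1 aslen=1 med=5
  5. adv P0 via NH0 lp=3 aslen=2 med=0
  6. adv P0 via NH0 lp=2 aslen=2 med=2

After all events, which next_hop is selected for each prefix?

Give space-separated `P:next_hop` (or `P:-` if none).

Answer: P0:NH2 P1:NH2

Derivation:
Op 1: best P0=NH2 P1=-
Op 2: best P0=NH2 P1=NH2
Op 3: best P0=NH2 P1=NH2
Op 4: best P0=NH2 P1=NH2
Op 5: best P0=NH2 P1=NH2
Op 6: best P0=NH2 P1=NH2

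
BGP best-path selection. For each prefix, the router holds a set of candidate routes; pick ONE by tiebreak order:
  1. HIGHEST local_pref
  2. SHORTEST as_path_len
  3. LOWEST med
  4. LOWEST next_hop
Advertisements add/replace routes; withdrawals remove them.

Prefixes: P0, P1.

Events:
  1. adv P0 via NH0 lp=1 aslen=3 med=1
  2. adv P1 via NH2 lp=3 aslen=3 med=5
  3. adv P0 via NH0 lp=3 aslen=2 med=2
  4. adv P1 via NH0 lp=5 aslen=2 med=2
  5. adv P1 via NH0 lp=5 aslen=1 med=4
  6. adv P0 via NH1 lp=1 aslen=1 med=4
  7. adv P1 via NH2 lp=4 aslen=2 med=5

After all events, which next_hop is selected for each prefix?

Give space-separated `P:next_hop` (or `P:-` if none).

Op 1: best P0=NH0 P1=-
Op 2: best P0=NH0 P1=NH2
Op 3: best P0=NH0 P1=NH2
Op 4: best P0=NH0 P1=NH0
Op 5: best P0=NH0 P1=NH0
Op 6: best P0=NH0 P1=NH0
Op 7: best P0=NH0 P1=NH0

Answer: P0:NH0 P1:NH0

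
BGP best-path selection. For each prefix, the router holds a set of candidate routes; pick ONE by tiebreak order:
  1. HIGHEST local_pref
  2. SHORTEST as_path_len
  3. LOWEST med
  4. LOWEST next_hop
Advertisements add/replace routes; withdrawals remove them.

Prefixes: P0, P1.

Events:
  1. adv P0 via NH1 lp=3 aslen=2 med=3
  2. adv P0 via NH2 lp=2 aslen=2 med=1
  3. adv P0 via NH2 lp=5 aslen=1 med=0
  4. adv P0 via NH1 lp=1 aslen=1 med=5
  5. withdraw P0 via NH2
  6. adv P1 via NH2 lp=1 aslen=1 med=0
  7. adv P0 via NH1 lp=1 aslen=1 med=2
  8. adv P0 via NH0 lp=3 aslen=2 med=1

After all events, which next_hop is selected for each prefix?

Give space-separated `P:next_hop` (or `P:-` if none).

Op 1: best P0=NH1 P1=-
Op 2: best P0=NH1 P1=-
Op 3: best P0=NH2 P1=-
Op 4: best P0=NH2 P1=-
Op 5: best P0=NH1 P1=-
Op 6: best P0=NH1 P1=NH2
Op 7: best P0=NH1 P1=NH2
Op 8: best P0=NH0 P1=NH2

Answer: P0:NH0 P1:NH2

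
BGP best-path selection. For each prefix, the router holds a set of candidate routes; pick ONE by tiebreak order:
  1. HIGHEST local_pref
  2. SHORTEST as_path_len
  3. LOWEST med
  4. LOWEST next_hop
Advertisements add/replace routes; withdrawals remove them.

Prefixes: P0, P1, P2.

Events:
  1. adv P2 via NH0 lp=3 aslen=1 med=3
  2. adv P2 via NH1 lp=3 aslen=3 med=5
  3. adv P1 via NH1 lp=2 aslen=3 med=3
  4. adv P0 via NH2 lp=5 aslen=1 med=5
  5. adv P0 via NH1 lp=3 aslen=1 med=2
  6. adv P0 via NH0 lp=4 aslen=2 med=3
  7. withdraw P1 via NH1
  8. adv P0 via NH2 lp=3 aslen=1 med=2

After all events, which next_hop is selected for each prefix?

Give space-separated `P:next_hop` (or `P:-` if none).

Op 1: best P0=- P1=- P2=NH0
Op 2: best P0=- P1=- P2=NH0
Op 3: best P0=- P1=NH1 P2=NH0
Op 4: best P0=NH2 P1=NH1 P2=NH0
Op 5: best P0=NH2 P1=NH1 P2=NH0
Op 6: best P0=NH2 P1=NH1 P2=NH0
Op 7: best P0=NH2 P1=- P2=NH0
Op 8: best P0=NH0 P1=- P2=NH0

Answer: P0:NH0 P1:- P2:NH0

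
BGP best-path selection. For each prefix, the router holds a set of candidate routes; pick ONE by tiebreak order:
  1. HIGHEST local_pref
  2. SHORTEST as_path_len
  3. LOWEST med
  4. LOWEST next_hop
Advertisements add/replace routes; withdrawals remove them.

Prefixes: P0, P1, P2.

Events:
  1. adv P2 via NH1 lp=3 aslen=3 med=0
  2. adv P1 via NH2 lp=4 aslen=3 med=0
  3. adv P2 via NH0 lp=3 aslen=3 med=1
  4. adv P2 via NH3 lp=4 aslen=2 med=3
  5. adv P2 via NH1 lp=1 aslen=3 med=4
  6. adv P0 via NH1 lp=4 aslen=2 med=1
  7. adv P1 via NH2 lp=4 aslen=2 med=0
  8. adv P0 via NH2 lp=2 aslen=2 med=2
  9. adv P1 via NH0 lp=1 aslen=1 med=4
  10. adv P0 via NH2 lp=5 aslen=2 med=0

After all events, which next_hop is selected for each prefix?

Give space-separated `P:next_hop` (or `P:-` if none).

Op 1: best P0=- P1=- P2=NH1
Op 2: best P0=- P1=NH2 P2=NH1
Op 3: best P0=- P1=NH2 P2=NH1
Op 4: best P0=- P1=NH2 P2=NH3
Op 5: best P0=- P1=NH2 P2=NH3
Op 6: best P0=NH1 P1=NH2 P2=NH3
Op 7: best P0=NH1 P1=NH2 P2=NH3
Op 8: best P0=NH1 P1=NH2 P2=NH3
Op 9: best P0=NH1 P1=NH2 P2=NH3
Op 10: best P0=NH2 P1=NH2 P2=NH3

Answer: P0:NH2 P1:NH2 P2:NH3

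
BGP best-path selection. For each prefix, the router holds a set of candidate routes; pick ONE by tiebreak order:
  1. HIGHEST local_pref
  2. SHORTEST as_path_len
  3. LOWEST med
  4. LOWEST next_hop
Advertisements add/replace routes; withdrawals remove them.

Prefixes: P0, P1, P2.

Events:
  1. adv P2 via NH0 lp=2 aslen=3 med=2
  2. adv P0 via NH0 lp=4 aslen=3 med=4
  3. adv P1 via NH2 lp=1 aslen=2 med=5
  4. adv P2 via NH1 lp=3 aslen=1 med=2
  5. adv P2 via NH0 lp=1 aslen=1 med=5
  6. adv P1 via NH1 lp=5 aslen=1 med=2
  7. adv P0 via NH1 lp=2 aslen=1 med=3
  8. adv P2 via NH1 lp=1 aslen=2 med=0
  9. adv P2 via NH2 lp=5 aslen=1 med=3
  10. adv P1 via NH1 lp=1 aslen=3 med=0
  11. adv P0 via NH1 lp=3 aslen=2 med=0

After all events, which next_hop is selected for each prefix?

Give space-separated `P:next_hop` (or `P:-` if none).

Op 1: best P0=- P1=- P2=NH0
Op 2: best P0=NH0 P1=- P2=NH0
Op 3: best P0=NH0 P1=NH2 P2=NH0
Op 4: best P0=NH0 P1=NH2 P2=NH1
Op 5: best P0=NH0 P1=NH2 P2=NH1
Op 6: best P0=NH0 P1=NH1 P2=NH1
Op 7: best P0=NH0 P1=NH1 P2=NH1
Op 8: best P0=NH0 P1=NH1 P2=NH0
Op 9: best P0=NH0 P1=NH1 P2=NH2
Op 10: best P0=NH0 P1=NH2 P2=NH2
Op 11: best P0=NH0 P1=NH2 P2=NH2

Answer: P0:NH0 P1:NH2 P2:NH2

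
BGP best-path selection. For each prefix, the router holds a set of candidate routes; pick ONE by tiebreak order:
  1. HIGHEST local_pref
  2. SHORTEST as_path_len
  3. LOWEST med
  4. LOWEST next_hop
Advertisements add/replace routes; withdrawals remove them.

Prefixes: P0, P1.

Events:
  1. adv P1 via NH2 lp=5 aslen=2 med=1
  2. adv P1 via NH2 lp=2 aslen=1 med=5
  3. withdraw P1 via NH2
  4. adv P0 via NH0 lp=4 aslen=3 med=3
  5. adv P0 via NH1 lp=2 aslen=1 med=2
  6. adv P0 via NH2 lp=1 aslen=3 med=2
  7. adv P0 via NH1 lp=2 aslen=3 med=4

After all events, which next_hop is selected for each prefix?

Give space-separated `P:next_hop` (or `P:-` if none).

Answer: P0:NH0 P1:-

Derivation:
Op 1: best P0=- P1=NH2
Op 2: best P0=- P1=NH2
Op 3: best P0=- P1=-
Op 4: best P0=NH0 P1=-
Op 5: best P0=NH0 P1=-
Op 6: best P0=NH0 P1=-
Op 7: best P0=NH0 P1=-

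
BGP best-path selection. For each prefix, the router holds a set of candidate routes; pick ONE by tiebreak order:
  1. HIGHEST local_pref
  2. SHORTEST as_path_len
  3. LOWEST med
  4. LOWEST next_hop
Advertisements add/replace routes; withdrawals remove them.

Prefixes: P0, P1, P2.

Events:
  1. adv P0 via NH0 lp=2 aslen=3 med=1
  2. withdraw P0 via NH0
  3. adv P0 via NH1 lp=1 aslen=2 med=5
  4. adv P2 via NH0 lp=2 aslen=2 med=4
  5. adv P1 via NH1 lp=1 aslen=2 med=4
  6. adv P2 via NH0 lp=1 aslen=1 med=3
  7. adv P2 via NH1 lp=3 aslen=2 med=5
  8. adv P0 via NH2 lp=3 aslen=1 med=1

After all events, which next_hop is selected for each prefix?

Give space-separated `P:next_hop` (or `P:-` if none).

Answer: P0:NH2 P1:NH1 P2:NH1

Derivation:
Op 1: best P0=NH0 P1=- P2=-
Op 2: best P0=- P1=- P2=-
Op 3: best P0=NH1 P1=- P2=-
Op 4: best P0=NH1 P1=- P2=NH0
Op 5: best P0=NH1 P1=NH1 P2=NH0
Op 6: best P0=NH1 P1=NH1 P2=NH0
Op 7: best P0=NH1 P1=NH1 P2=NH1
Op 8: best P0=NH2 P1=NH1 P2=NH1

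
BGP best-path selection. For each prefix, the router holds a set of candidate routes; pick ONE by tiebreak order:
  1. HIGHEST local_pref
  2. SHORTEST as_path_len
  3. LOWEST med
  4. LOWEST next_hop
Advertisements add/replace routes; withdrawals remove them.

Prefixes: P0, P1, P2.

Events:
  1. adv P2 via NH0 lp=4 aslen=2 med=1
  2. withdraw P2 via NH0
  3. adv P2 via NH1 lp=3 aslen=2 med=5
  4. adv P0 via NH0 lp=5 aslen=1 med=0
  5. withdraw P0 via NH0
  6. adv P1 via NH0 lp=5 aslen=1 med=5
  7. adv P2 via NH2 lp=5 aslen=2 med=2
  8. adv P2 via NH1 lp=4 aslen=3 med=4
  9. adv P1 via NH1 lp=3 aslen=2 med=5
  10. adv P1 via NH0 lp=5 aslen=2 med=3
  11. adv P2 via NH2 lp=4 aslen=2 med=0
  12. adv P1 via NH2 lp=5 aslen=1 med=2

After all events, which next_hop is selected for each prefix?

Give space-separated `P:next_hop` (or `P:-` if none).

Answer: P0:- P1:NH2 P2:NH2

Derivation:
Op 1: best P0=- P1=- P2=NH0
Op 2: best P0=- P1=- P2=-
Op 3: best P0=- P1=- P2=NH1
Op 4: best P0=NH0 P1=- P2=NH1
Op 5: best P0=- P1=- P2=NH1
Op 6: best P0=- P1=NH0 P2=NH1
Op 7: best P0=- P1=NH0 P2=NH2
Op 8: best P0=- P1=NH0 P2=NH2
Op 9: best P0=- P1=NH0 P2=NH2
Op 10: best P0=- P1=NH0 P2=NH2
Op 11: best P0=- P1=NH0 P2=NH2
Op 12: best P0=- P1=NH2 P2=NH2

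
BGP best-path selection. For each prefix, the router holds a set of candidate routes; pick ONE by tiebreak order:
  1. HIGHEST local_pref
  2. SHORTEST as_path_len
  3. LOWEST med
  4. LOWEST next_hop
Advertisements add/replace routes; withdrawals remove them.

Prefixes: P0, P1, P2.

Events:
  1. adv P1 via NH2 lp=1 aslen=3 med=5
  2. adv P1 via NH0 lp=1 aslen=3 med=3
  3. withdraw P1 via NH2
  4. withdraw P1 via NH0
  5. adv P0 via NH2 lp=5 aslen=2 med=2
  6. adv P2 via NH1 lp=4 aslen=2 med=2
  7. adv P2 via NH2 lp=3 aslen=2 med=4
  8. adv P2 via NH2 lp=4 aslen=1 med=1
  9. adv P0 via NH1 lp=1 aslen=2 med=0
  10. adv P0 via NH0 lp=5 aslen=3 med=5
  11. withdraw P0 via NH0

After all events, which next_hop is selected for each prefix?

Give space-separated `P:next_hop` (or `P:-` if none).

Op 1: best P0=- P1=NH2 P2=-
Op 2: best P0=- P1=NH0 P2=-
Op 3: best P0=- P1=NH0 P2=-
Op 4: best P0=- P1=- P2=-
Op 5: best P0=NH2 P1=- P2=-
Op 6: best P0=NH2 P1=- P2=NH1
Op 7: best P0=NH2 P1=- P2=NH1
Op 8: best P0=NH2 P1=- P2=NH2
Op 9: best P0=NH2 P1=- P2=NH2
Op 10: best P0=NH2 P1=- P2=NH2
Op 11: best P0=NH2 P1=- P2=NH2

Answer: P0:NH2 P1:- P2:NH2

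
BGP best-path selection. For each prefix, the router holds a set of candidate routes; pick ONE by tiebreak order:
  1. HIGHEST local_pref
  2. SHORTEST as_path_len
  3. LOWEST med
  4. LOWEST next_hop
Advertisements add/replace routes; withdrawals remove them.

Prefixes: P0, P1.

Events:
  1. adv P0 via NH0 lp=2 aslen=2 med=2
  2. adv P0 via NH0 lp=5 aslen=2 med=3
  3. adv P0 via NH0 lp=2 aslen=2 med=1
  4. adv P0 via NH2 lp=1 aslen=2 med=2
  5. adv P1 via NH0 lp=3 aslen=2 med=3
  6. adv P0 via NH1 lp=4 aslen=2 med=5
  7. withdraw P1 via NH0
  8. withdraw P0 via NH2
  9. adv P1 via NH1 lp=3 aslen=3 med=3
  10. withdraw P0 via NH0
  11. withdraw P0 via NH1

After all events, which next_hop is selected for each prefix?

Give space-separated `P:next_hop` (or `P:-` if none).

Answer: P0:- P1:NH1

Derivation:
Op 1: best P0=NH0 P1=-
Op 2: best P0=NH0 P1=-
Op 3: best P0=NH0 P1=-
Op 4: best P0=NH0 P1=-
Op 5: best P0=NH0 P1=NH0
Op 6: best P0=NH1 P1=NH0
Op 7: best P0=NH1 P1=-
Op 8: best P0=NH1 P1=-
Op 9: best P0=NH1 P1=NH1
Op 10: best P0=NH1 P1=NH1
Op 11: best P0=- P1=NH1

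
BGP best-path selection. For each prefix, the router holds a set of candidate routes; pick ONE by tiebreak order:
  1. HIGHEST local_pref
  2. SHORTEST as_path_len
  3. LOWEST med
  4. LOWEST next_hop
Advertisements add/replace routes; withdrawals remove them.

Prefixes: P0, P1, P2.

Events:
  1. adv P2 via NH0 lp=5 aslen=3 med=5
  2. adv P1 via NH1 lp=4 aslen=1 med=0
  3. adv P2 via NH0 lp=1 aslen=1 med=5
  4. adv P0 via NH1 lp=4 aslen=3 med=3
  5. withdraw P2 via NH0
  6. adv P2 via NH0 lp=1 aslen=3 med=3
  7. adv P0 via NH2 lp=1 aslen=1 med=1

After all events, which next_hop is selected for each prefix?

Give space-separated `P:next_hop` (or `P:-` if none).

Op 1: best P0=- P1=- P2=NH0
Op 2: best P0=- P1=NH1 P2=NH0
Op 3: best P0=- P1=NH1 P2=NH0
Op 4: best P0=NH1 P1=NH1 P2=NH0
Op 5: best P0=NH1 P1=NH1 P2=-
Op 6: best P0=NH1 P1=NH1 P2=NH0
Op 7: best P0=NH1 P1=NH1 P2=NH0

Answer: P0:NH1 P1:NH1 P2:NH0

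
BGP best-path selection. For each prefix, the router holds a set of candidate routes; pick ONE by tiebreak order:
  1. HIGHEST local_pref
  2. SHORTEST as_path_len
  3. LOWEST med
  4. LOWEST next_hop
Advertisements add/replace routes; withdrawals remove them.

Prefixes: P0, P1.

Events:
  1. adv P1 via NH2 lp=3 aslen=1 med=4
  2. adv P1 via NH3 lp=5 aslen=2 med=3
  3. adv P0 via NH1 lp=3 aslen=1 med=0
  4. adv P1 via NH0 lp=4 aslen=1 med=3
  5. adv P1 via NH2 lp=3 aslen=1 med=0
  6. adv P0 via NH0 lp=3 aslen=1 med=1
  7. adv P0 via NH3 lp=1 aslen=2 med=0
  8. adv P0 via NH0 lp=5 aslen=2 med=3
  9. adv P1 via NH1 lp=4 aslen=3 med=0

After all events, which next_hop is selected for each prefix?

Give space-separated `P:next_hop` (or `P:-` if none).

Op 1: best P0=- P1=NH2
Op 2: best P0=- P1=NH3
Op 3: best P0=NH1 P1=NH3
Op 4: best P0=NH1 P1=NH3
Op 5: best P0=NH1 P1=NH3
Op 6: best P0=NH1 P1=NH3
Op 7: best P0=NH1 P1=NH3
Op 8: best P0=NH0 P1=NH3
Op 9: best P0=NH0 P1=NH3

Answer: P0:NH0 P1:NH3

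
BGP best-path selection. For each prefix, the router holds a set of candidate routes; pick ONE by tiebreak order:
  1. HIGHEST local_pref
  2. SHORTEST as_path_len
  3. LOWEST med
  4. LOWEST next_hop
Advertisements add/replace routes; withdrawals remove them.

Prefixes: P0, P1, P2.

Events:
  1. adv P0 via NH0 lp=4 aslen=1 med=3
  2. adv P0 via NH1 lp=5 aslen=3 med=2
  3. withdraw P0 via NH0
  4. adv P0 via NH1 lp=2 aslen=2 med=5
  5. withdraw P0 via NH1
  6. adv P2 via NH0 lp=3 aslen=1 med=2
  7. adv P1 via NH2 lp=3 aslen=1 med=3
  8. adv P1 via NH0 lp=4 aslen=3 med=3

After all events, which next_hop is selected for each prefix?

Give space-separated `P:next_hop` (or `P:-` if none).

Op 1: best P0=NH0 P1=- P2=-
Op 2: best P0=NH1 P1=- P2=-
Op 3: best P0=NH1 P1=- P2=-
Op 4: best P0=NH1 P1=- P2=-
Op 5: best P0=- P1=- P2=-
Op 6: best P0=- P1=- P2=NH0
Op 7: best P0=- P1=NH2 P2=NH0
Op 8: best P0=- P1=NH0 P2=NH0

Answer: P0:- P1:NH0 P2:NH0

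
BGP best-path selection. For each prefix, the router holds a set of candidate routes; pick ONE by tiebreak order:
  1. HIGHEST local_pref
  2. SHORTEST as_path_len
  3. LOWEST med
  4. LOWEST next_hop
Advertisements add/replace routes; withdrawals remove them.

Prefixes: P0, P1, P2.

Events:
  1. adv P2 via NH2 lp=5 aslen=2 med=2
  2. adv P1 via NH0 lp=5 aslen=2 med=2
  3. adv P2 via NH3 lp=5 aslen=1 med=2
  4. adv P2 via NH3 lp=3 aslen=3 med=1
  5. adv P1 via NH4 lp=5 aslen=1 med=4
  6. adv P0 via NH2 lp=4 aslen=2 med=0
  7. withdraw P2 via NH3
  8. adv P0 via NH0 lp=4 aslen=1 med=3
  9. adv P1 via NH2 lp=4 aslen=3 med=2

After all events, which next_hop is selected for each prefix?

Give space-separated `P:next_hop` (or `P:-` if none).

Op 1: best P0=- P1=- P2=NH2
Op 2: best P0=- P1=NH0 P2=NH2
Op 3: best P0=- P1=NH0 P2=NH3
Op 4: best P0=- P1=NH0 P2=NH2
Op 5: best P0=- P1=NH4 P2=NH2
Op 6: best P0=NH2 P1=NH4 P2=NH2
Op 7: best P0=NH2 P1=NH4 P2=NH2
Op 8: best P0=NH0 P1=NH4 P2=NH2
Op 9: best P0=NH0 P1=NH4 P2=NH2

Answer: P0:NH0 P1:NH4 P2:NH2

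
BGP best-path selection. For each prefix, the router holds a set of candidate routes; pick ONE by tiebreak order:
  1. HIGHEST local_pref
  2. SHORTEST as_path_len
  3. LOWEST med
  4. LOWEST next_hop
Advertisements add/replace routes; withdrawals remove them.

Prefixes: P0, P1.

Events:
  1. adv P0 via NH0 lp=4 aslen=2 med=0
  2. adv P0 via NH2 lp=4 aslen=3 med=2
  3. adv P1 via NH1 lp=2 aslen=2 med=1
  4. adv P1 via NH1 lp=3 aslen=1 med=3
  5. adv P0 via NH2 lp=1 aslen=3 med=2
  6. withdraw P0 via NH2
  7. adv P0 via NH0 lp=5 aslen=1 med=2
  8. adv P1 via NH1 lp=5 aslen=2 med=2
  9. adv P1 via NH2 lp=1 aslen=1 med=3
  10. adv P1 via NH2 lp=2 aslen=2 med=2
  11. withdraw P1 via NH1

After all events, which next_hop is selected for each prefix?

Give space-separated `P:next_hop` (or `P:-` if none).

Op 1: best P0=NH0 P1=-
Op 2: best P0=NH0 P1=-
Op 3: best P0=NH0 P1=NH1
Op 4: best P0=NH0 P1=NH1
Op 5: best P0=NH0 P1=NH1
Op 6: best P0=NH0 P1=NH1
Op 7: best P0=NH0 P1=NH1
Op 8: best P0=NH0 P1=NH1
Op 9: best P0=NH0 P1=NH1
Op 10: best P0=NH0 P1=NH1
Op 11: best P0=NH0 P1=NH2

Answer: P0:NH0 P1:NH2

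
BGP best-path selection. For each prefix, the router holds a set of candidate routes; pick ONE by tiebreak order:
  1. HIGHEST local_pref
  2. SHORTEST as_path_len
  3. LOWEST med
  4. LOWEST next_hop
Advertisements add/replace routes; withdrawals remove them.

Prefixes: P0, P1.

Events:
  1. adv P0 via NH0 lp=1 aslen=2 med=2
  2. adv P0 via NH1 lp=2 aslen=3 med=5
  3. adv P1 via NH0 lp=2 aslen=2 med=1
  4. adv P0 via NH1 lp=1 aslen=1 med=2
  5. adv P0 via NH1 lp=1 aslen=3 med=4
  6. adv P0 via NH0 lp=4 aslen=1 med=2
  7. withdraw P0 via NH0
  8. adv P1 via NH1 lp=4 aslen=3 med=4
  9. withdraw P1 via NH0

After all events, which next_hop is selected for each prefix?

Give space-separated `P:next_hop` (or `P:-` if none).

Op 1: best P0=NH0 P1=-
Op 2: best P0=NH1 P1=-
Op 3: best P0=NH1 P1=NH0
Op 4: best P0=NH1 P1=NH0
Op 5: best P0=NH0 P1=NH0
Op 6: best P0=NH0 P1=NH0
Op 7: best P0=NH1 P1=NH0
Op 8: best P0=NH1 P1=NH1
Op 9: best P0=NH1 P1=NH1

Answer: P0:NH1 P1:NH1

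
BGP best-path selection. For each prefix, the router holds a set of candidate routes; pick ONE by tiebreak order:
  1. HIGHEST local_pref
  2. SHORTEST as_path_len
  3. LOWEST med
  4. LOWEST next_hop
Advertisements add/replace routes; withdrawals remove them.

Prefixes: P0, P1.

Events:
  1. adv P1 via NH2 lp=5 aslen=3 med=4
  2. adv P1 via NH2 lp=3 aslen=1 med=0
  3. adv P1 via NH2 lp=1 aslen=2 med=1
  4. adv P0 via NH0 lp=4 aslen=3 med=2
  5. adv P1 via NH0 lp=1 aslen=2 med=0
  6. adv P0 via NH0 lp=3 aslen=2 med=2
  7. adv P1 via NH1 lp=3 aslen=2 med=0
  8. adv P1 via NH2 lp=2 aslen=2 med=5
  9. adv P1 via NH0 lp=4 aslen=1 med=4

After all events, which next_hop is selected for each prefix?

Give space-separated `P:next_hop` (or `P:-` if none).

Op 1: best P0=- P1=NH2
Op 2: best P0=- P1=NH2
Op 3: best P0=- P1=NH2
Op 4: best P0=NH0 P1=NH2
Op 5: best P0=NH0 P1=NH0
Op 6: best P0=NH0 P1=NH0
Op 7: best P0=NH0 P1=NH1
Op 8: best P0=NH0 P1=NH1
Op 9: best P0=NH0 P1=NH0

Answer: P0:NH0 P1:NH0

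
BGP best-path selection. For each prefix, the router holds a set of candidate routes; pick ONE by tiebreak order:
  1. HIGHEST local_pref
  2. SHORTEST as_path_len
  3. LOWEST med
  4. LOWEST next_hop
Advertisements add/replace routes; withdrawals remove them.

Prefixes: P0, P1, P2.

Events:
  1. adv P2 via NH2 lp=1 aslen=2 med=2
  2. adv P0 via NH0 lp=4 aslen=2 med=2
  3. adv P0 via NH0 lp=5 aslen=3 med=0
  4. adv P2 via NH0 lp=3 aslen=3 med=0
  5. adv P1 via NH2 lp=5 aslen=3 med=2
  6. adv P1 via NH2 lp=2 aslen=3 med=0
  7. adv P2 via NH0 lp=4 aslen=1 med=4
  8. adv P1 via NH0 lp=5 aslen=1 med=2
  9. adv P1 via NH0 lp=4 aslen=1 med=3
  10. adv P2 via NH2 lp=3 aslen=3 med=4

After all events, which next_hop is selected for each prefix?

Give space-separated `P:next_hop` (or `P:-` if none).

Answer: P0:NH0 P1:NH0 P2:NH0

Derivation:
Op 1: best P0=- P1=- P2=NH2
Op 2: best P0=NH0 P1=- P2=NH2
Op 3: best P0=NH0 P1=- P2=NH2
Op 4: best P0=NH0 P1=- P2=NH0
Op 5: best P0=NH0 P1=NH2 P2=NH0
Op 6: best P0=NH0 P1=NH2 P2=NH0
Op 7: best P0=NH0 P1=NH2 P2=NH0
Op 8: best P0=NH0 P1=NH0 P2=NH0
Op 9: best P0=NH0 P1=NH0 P2=NH0
Op 10: best P0=NH0 P1=NH0 P2=NH0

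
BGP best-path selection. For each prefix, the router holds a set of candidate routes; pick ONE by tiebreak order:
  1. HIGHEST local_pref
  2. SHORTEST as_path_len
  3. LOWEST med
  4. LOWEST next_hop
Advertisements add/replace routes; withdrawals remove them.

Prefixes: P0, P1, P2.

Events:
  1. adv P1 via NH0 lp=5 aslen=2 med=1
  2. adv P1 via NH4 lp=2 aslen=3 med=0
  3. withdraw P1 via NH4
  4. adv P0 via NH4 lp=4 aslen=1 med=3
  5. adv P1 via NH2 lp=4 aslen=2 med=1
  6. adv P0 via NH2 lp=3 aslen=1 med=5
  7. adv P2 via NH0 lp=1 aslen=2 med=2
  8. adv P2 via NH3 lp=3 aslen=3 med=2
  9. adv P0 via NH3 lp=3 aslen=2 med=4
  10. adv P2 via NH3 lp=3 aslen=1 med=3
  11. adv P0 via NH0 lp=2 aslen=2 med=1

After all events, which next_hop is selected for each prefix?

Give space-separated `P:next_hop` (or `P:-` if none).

Answer: P0:NH4 P1:NH0 P2:NH3

Derivation:
Op 1: best P0=- P1=NH0 P2=-
Op 2: best P0=- P1=NH0 P2=-
Op 3: best P0=- P1=NH0 P2=-
Op 4: best P0=NH4 P1=NH0 P2=-
Op 5: best P0=NH4 P1=NH0 P2=-
Op 6: best P0=NH4 P1=NH0 P2=-
Op 7: best P0=NH4 P1=NH0 P2=NH0
Op 8: best P0=NH4 P1=NH0 P2=NH3
Op 9: best P0=NH4 P1=NH0 P2=NH3
Op 10: best P0=NH4 P1=NH0 P2=NH3
Op 11: best P0=NH4 P1=NH0 P2=NH3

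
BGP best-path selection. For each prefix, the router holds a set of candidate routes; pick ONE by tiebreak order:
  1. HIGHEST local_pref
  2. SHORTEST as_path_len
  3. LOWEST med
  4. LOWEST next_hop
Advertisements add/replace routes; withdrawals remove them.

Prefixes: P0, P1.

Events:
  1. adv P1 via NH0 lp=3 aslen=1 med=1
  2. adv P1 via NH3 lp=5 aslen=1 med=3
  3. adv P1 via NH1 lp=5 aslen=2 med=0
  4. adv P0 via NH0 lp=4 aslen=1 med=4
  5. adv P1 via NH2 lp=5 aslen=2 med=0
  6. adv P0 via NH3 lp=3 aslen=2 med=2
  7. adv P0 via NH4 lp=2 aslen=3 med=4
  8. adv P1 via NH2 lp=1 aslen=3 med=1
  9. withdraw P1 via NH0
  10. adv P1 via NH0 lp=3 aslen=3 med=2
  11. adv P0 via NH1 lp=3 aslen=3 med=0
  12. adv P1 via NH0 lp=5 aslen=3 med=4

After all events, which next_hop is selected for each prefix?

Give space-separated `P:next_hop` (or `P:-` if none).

Op 1: best P0=- P1=NH0
Op 2: best P0=- P1=NH3
Op 3: best P0=- P1=NH3
Op 4: best P0=NH0 P1=NH3
Op 5: best P0=NH0 P1=NH3
Op 6: best P0=NH0 P1=NH3
Op 7: best P0=NH0 P1=NH3
Op 8: best P0=NH0 P1=NH3
Op 9: best P0=NH0 P1=NH3
Op 10: best P0=NH0 P1=NH3
Op 11: best P0=NH0 P1=NH3
Op 12: best P0=NH0 P1=NH3

Answer: P0:NH0 P1:NH3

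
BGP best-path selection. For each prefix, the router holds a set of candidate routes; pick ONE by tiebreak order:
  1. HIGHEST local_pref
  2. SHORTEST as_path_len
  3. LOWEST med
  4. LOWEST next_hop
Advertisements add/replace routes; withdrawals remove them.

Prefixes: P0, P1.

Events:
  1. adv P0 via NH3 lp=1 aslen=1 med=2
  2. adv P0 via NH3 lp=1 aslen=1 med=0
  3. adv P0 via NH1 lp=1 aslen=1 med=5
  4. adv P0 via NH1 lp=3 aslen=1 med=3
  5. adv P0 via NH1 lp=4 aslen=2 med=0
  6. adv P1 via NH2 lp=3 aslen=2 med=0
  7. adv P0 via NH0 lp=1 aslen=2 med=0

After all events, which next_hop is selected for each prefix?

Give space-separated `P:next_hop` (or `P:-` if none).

Answer: P0:NH1 P1:NH2

Derivation:
Op 1: best P0=NH3 P1=-
Op 2: best P0=NH3 P1=-
Op 3: best P0=NH3 P1=-
Op 4: best P0=NH1 P1=-
Op 5: best P0=NH1 P1=-
Op 6: best P0=NH1 P1=NH2
Op 7: best P0=NH1 P1=NH2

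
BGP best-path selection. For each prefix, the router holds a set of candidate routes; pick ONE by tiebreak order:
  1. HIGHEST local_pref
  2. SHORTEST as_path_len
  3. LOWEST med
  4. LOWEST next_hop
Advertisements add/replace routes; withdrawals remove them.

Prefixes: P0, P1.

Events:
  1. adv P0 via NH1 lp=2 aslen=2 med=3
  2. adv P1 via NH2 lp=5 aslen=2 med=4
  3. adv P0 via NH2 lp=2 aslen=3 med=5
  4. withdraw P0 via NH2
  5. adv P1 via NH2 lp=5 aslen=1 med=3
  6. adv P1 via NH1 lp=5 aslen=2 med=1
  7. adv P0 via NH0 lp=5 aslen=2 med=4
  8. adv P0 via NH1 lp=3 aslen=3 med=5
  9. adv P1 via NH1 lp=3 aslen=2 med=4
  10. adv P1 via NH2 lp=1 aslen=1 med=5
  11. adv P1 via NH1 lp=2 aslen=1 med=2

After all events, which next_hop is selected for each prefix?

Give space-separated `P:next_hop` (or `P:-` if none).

Answer: P0:NH0 P1:NH1

Derivation:
Op 1: best P0=NH1 P1=-
Op 2: best P0=NH1 P1=NH2
Op 3: best P0=NH1 P1=NH2
Op 4: best P0=NH1 P1=NH2
Op 5: best P0=NH1 P1=NH2
Op 6: best P0=NH1 P1=NH2
Op 7: best P0=NH0 P1=NH2
Op 8: best P0=NH0 P1=NH2
Op 9: best P0=NH0 P1=NH2
Op 10: best P0=NH0 P1=NH1
Op 11: best P0=NH0 P1=NH1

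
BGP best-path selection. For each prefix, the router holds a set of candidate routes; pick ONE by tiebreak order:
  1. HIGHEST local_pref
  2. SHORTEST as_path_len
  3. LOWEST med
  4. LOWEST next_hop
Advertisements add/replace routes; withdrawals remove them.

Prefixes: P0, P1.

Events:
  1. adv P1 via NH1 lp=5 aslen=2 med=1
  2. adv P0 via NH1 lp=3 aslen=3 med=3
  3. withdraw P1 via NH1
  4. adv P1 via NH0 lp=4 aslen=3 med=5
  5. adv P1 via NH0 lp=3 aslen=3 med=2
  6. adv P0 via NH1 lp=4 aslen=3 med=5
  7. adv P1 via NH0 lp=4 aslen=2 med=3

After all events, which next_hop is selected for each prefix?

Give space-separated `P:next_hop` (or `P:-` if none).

Op 1: best P0=- P1=NH1
Op 2: best P0=NH1 P1=NH1
Op 3: best P0=NH1 P1=-
Op 4: best P0=NH1 P1=NH0
Op 5: best P0=NH1 P1=NH0
Op 6: best P0=NH1 P1=NH0
Op 7: best P0=NH1 P1=NH0

Answer: P0:NH1 P1:NH0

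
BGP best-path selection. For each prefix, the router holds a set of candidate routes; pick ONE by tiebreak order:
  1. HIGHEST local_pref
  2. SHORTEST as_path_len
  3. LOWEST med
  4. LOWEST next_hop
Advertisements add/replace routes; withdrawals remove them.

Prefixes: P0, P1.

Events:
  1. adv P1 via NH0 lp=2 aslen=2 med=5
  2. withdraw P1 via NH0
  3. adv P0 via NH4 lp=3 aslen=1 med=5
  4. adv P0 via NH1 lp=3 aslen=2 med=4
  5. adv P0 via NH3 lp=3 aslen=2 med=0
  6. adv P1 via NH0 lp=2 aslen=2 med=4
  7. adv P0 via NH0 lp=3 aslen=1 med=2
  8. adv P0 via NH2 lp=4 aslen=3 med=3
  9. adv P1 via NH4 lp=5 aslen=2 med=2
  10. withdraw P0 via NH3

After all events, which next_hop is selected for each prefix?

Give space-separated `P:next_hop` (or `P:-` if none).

Answer: P0:NH2 P1:NH4

Derivation:
Op 1: best P0=- P1=NH0
Op 2: best P0=- P1=-
Op 3: best P0=NH4 P1=-
Op 4: best P0=NH4 P1=-
Op 5: best P0=NH4 P1=-
Op 6: best P0=NH4 P1=NH0
Op 7: best P0=NH0 P1=NH0
Op 8: best P0=NH2 P1=NH0
Op 9: best P0=NH2 P1=NH4
Op 10: best P0=NH2 P1=NH4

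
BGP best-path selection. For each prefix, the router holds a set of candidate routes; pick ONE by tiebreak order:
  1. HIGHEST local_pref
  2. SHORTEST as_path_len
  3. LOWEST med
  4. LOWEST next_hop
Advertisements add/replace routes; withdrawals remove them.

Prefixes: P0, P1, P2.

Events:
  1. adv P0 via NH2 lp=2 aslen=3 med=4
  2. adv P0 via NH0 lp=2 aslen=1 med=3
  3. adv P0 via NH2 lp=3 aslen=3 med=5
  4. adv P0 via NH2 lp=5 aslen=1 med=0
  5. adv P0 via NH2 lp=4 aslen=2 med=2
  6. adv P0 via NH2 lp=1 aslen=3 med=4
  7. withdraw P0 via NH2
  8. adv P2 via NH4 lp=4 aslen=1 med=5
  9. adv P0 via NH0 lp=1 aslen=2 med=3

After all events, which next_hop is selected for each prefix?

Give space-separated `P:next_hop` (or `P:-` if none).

Op 1: best P0=NH2 P1=- P2=-
Op 2: best P0=NH0 P1=- P2=-
Op 3: best P0=NH2 P1=- P2=-
Op 4: best P0=NH2 P1=- P2=-
Op 5: best P0=NH2 P1=- P2=-
Op 6: best P0=NH0 P1=- P2=-
Op 7: best P0=NH0 P1=- P2=-
Op 8: best P0=NH0 P1=- P2=NH4
Op 9: best P0=NH0 P1=- P2=NH4

Answer: P0:NH0 P1:- P2:NH4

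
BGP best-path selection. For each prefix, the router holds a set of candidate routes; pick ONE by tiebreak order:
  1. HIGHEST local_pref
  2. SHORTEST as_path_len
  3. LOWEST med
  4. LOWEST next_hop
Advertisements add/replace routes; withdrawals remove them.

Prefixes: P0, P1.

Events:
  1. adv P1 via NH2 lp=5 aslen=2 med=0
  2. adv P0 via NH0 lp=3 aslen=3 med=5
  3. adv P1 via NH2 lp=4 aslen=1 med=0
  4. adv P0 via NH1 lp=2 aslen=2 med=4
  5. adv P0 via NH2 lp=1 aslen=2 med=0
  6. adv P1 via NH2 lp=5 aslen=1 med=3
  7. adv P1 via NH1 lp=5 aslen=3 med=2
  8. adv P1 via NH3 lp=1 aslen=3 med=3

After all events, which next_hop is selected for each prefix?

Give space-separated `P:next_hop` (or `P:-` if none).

Op 1: best P0=- P1=NH2
Op 2: best P0=NH0 P1=NH2
Op 3: best P0=NH0 P1=NH2
Op 4: best P0=NH0 P1=NH2
Op 5: best P0=NH0 P1=NH2
Op 6: best P0=NH0 P1=NH2
Op 7: best P0=NH0 P1=NH2
Op 8: best P0=NH0 P1=NH2

Answer: P0:NH0 P1:NH2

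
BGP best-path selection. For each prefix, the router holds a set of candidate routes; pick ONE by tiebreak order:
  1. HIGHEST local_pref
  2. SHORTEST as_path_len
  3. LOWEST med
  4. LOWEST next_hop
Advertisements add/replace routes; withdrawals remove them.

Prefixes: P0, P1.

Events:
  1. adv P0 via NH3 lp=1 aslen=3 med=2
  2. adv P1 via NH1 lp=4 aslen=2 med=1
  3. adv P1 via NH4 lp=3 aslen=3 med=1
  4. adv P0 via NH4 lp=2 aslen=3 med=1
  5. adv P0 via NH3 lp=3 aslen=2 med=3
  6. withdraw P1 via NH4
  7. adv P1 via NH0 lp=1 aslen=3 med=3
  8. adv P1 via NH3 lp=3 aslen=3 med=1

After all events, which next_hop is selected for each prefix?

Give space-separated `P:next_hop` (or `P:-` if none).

Answer: P0:NH3 P1:NH1

Derivation:
Op 1: best P0=NH3 P1=-
Op 2: best P0=NH3 P1=NH1
Op 3: best P0=NH3 P1=NH1
Op 4: best P0=NH4 P1=NH1
Op 5: best P0=NH3 P1=NH1
Op 6: best P0=NH3 P1=NH1
Op 7: best P0=NH3 P1=NH1
Op 8: best P0=NH3 P1=NH1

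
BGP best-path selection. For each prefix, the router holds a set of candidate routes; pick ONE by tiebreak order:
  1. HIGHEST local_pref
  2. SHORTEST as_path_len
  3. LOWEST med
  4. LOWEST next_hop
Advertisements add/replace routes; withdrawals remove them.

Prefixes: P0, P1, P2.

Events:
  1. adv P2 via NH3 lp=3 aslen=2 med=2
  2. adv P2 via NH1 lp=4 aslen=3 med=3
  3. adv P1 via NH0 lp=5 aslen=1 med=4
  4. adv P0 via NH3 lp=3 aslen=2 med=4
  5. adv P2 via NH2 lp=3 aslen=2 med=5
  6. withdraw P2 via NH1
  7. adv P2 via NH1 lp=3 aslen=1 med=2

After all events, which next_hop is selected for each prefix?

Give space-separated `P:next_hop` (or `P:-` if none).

Op 1: best P0=- P1=- P2=NH3
Op 2: best P0=- P1=- P2=NH1
Op 3: best P0=- P1=NH0 P2=NH1
Op 4: best P0=NH3 P1=NH0 P2=NH1
Op 5: best P0=NH3 P1=NH0 P2=NH1
Op 6: best P0=NH3 P1=NH0 P2=NH3
Op 7: best P0=NH3 P1=NH0 P2=NH1

Answer: P0:NH3 P1:NH0 P2:NH1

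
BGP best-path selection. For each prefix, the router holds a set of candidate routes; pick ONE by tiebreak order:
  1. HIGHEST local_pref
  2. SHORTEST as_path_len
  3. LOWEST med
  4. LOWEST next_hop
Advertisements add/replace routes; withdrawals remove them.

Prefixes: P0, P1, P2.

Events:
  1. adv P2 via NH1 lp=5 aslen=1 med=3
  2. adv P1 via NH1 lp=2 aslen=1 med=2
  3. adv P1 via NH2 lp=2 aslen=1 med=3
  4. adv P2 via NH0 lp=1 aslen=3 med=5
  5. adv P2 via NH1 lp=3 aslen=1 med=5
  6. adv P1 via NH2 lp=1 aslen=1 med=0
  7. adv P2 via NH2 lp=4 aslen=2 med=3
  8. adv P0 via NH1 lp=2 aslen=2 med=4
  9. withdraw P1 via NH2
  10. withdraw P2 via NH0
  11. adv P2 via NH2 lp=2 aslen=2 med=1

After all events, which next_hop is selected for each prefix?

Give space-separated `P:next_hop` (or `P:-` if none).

Answer: P0:NH1 P1:NH1 P2:NH1

Derivation:
Op 1: best P0=- P1=- P2=NH1
Op 2: best P0=- P1=NH1 P2=NH1
Op 3: best P0=- P1=NH1 P2=NH1
Op 4: best P0=- P1=NH1 P2=NH1
Op 5: best P0=- P1=NH1 P2=NH1
Op 6: best P0=- P1=NH1 P2=NH1
Op 7: best P0=- P1=NH1 P2=NH2
Op 8: best P0=NH1 P1=NH1 P2=NH2
Op 9: best P0=NH1 P1=NH1 P2=NH2
Op 10: best P0=NH1 P1=NH1 P2=NH2
Op 11: best P0=NH1 P1=NH1 P2=NH1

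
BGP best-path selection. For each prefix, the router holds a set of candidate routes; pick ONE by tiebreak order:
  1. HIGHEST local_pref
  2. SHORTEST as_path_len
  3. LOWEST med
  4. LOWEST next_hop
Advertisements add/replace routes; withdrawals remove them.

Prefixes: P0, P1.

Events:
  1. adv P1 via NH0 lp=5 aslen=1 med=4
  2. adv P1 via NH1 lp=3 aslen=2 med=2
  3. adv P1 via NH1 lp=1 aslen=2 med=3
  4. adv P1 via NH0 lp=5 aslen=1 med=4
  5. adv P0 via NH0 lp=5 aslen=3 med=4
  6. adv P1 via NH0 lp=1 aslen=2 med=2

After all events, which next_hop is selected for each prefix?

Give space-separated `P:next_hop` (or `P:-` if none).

Op 1: best P0=- P1=NH0
Op 2: best P0=- P1=NH0
Op 3: best P0=- P1=NH0
Op 4: best P0=- P1=NH0
Op 5: best P0=NH0 P1=NH0
Op 6: best P0=NH0 P1=NH0

Answer: P0:NH0 P1:NH0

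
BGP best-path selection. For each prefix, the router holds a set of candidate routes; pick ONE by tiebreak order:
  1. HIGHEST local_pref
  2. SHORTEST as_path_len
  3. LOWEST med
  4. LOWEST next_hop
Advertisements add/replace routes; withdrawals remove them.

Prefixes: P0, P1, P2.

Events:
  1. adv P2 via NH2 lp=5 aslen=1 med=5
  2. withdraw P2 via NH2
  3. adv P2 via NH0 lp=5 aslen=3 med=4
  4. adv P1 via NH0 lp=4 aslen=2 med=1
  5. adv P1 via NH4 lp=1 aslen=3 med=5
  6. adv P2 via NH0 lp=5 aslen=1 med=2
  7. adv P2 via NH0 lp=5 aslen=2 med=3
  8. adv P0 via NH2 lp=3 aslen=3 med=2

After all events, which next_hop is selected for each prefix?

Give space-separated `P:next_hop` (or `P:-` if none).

Op 1: best P0=- P1=- P2=NH2
Op 2: best P0=- P1=- P2=-
Op 3: best P0=- P1=- P2=NH0
Op 4: best P0=- P1=NH0 P2=NH0
Op 5: best P0=- P1=NH0 P2=NH0
Op 6: best P0=- P1=NH0 P2=NH0
Op 7: best P0=- P1=NH0 P2=NH0
Op 8: best P0=NH2 P1=NH0 P2=NH0

Answer: P0:NH2 P1:NH0 P2:NH0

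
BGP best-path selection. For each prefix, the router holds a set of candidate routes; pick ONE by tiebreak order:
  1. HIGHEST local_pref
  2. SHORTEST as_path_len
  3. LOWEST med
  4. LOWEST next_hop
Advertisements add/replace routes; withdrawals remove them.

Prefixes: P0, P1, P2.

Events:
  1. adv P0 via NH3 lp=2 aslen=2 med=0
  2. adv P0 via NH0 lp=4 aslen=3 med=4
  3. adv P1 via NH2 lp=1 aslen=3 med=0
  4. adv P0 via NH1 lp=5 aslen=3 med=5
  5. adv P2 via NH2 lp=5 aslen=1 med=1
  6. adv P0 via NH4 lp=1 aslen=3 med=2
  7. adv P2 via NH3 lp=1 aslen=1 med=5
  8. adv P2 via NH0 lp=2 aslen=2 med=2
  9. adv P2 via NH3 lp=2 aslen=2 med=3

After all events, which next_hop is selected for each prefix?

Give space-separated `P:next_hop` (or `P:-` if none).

Op 1: best P0=NH3 P1=- P2=-
Op 2: best P0=NH0 P1=- P2=-
Op 3: best P0=NH0 P1=NH2 P2=-
Op 4: best P0=NH1 P1=NH2 P2=-
Op 5: best P0=NH1 P1=NH2 P2=NH2
Op 6: best P0=NH1 P1=NH2 P2=NH2
Op 7: best P0=NH1 P1=NH2 P2=NH2
Op 8: best P0=NH1 P1=NH2 P2=NH2
Op 9: best P0=NH1 P1=NH2 P2=NH2

Answer: P0:NH1 P1:NH2 P2:NH2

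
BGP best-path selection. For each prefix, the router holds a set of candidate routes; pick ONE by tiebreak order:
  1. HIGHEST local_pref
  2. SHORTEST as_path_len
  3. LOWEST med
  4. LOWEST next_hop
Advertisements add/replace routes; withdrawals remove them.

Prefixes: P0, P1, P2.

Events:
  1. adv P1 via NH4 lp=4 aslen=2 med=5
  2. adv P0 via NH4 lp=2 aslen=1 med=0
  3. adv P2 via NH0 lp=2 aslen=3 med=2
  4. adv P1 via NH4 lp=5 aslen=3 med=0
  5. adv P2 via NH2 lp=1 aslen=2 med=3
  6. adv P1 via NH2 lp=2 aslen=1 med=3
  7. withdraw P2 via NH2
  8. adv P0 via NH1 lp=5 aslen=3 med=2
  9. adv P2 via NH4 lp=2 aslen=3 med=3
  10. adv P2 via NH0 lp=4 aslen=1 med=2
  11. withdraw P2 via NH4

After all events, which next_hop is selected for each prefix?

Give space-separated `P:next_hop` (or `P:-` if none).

Op 1: best P0=- P1=NH4 P2=-
Op 2: best P0=NH4 P1=NH4 P2=-
Op 3: best P0=NH4 P1=NH4 P2=NH0
Op 4: best P0=NH4 P1=NH4 P2=NH0
Op 5: best P0=NH4 P1=NH4 P2=NH0
Op 6: best P0=NH4 P1=NH4 P2=NH0
Op 7: best P0=NH4 P1=NH4 P2=NH0
Op 8: best P0=NH1 P1=NH4 P2=NH0
Op 9: best P0=NH1 P1=NH4 P2=NH0
Op 10: best P0=NH1 P1=NH4 P2=NH0
Op 11: best P0=NH1 P1=NH4 P2=NH0

Answer: P0:NH1 P1:NH4 P2:NH0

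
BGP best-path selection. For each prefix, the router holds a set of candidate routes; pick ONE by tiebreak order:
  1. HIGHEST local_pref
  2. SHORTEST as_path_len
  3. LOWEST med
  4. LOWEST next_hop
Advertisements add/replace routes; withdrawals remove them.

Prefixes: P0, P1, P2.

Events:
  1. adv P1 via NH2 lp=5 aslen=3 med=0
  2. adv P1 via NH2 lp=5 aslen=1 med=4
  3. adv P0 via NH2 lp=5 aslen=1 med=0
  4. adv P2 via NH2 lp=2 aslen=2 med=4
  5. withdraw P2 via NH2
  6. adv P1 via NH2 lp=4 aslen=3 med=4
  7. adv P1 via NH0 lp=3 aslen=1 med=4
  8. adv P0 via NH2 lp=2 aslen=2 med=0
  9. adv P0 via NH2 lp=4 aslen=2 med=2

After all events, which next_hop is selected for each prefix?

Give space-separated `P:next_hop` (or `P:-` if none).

Answer: P0:NH2 P1:NH2 P2:-

Derivation:
Op 1: best P0=- P1=NH2 P2=-
Op 2: best P0=- P1=NH2 P2=-
Op 3: best P0=NH2 P1=NH2 P2=-
Op 4: best P0=NH2 P1=NH2 P2=NH2
Op 5: best P0=NH2 P1=NH2 P2=-
Op 6: best P0=NH2 P1=NH2 P2=-
Op 7: best P0=NH2 P1=NH2 P2=-
Op 8: best P0=NH2 P1=NH2 P2=-
Op 9: best P0=NH2 P1=NH2 P2=-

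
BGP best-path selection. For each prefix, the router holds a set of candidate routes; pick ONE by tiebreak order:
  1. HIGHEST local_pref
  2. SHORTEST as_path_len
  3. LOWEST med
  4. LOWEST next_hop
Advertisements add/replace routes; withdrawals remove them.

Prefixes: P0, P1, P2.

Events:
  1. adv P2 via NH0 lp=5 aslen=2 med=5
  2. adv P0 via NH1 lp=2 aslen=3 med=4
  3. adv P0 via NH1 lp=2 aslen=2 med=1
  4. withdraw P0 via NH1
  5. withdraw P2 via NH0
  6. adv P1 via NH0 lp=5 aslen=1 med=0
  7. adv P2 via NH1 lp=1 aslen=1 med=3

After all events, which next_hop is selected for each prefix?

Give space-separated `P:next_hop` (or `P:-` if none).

Op 1: best P0=- P1=- P2=NH0
Op 2: best P0=NH1 P1=- P2=NH0
Op 3: best P0=NH1 P1=- P2=NH0
Op 4: best P0=- P1=- P2=NH0
Op 5: best P0=- P1=- P2=-
Op 6: best P0=- P1=NH0 P2=-
Op 7: best P0=- P1=NH0 P2=NH1

Answer: P0:- P1:NH0 P2:NH1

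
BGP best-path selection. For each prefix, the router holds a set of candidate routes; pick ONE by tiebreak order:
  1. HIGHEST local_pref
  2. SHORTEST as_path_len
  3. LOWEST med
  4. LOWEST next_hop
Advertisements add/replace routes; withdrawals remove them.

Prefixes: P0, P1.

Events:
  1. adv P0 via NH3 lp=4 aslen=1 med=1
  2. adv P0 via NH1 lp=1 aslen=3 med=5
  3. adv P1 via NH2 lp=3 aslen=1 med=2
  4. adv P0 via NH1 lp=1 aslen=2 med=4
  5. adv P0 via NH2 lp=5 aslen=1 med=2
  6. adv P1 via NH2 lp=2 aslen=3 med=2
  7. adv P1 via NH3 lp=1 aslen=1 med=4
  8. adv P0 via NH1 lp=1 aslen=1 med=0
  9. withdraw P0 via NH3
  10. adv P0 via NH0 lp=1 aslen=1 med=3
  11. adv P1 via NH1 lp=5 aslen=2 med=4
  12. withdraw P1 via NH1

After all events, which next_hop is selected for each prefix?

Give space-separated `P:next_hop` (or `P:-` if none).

Op 1: best P0=NH3 P1=-
Op 2: best P0=NH3 P1=-
Op 3: best P0=NH3 P1=NH2
Op 4: best P0=NH3 P1=NH2
Op 5: best P0=NH2 P1=NH2
Op 6: best P0=NH2 P1=NH2
Op 7: best P0=NH2 P1=NH2
Op 8: best P0=NH2 P1=NH2
Op 9: best P0=NH2 P1=NH2
Op 10: best P0=NH2 P1=NH2
Op 11: best P0=NH2 P1=NH1
Op 12: best P0=NH2 P1=NH2

Answer: P0:NH2 P1:NH2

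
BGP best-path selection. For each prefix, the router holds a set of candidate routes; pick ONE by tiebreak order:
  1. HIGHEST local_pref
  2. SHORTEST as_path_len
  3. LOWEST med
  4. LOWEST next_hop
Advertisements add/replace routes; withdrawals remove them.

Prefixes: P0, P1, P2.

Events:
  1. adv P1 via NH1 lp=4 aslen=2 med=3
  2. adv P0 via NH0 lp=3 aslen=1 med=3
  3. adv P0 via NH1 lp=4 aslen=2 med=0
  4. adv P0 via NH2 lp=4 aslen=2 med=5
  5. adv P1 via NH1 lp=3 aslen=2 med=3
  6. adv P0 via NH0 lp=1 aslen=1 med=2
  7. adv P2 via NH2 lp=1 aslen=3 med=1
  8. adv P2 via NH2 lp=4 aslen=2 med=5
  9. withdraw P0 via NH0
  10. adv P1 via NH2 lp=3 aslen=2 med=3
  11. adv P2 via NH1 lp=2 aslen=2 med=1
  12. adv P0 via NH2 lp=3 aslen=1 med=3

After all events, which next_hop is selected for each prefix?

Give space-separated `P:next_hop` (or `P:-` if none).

Op 1: best P0=- P1=NH1 P2=-
Op 2: best P0=NH0 P1=NH1 P2=-
Op 3: best P0=NH1 P1=NH1 P2=-
Op 4: best P0=NH1 P1=NH1 P2=-
Op 5: best P0=NH1 P1=NH1 P2=-
Op 6: best P0=NH1 P1=NH1 P2=-
Op 7: best P0=NH1 P1=NH1 P2=NH2
Op 8: best P0=NH1 P1=NH1 P2=NH2
Op 9: best P0=NH1 P1=NH1 P2=NH2
Op 10: best P0=NH1 P1=NH1 P2=NH2
Op 11: best P0=NH1 P1=NH1 P2=NH2
Op 12: best P0=NH1 P1=NH1 P2=NH2

Answer: P0:NH1 P1:NH1 P2:NH2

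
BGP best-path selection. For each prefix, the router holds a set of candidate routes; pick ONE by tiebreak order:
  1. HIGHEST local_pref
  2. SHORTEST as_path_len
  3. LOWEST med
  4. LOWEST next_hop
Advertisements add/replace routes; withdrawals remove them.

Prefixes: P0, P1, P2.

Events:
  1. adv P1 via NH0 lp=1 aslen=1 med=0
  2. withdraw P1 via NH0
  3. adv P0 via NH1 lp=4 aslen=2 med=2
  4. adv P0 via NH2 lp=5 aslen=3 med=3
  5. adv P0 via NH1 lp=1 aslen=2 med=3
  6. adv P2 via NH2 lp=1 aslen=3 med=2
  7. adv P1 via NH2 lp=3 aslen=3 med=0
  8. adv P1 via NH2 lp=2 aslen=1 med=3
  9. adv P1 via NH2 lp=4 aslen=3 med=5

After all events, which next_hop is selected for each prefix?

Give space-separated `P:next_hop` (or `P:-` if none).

Answer: P0:NH2 P1:NH2 P2:NH2

Derivation:
Op 1: best P0=- P1=NH0 P2=-
Op 2: best P0=- P1=- P2=-
Op 3: best P0=NH1 P1=- P2=-
Op 4: best P0=NH2 P1=- P2=-
Op 5: best P0=NH2 P1=- P2=-
Op 6: best P0=NH2 P1=- P2=NH2
Op 7: best P0=NH2 P1=NH2 P2=NH2
Op 8: best P0=NH2 P1=NH2 P2=NH2
Op 9: best P0=NH2 P1=NH2 P2=NH2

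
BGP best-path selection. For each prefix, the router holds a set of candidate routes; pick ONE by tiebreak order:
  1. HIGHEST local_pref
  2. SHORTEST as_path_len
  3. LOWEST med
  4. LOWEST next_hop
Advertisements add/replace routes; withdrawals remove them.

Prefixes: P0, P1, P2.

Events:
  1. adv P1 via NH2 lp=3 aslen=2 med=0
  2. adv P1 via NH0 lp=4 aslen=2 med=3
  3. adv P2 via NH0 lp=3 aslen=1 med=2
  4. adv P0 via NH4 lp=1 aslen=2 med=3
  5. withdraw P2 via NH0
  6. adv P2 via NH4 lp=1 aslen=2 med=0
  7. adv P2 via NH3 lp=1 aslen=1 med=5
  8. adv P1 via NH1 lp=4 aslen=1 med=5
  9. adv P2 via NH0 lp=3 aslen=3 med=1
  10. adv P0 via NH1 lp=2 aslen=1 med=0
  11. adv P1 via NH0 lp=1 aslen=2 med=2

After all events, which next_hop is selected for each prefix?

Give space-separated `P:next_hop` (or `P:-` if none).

Op 1: best P0=- P1=NH2 P2=-
Op 2: best P0=- P1=NH0 P2=-
Op 3: best P0=- P1=NH0 P2=NH0
Op 4: best P0=NH4 P1=NH0 P2=NH0
Op 5: best P0=NH4 P1=NH0 P2=-
Op 6: best P0=NH4 P1=NH0 P2=NH4
Op 7: best P0=NH4 P1=NH0 P2=NH3
Op 8: best P0=NH4 P1=NH1 P2=NH3
Op 9: best P0=NH4 P1=NH1 P2=NH0
Op 10: best P0=NH1 P1=NH1 P2=NH0
Op 11: best P0=NH1 P1=NH1 P2=NH0

Answer: P0:NH1 P1:NH1 P2:NH0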